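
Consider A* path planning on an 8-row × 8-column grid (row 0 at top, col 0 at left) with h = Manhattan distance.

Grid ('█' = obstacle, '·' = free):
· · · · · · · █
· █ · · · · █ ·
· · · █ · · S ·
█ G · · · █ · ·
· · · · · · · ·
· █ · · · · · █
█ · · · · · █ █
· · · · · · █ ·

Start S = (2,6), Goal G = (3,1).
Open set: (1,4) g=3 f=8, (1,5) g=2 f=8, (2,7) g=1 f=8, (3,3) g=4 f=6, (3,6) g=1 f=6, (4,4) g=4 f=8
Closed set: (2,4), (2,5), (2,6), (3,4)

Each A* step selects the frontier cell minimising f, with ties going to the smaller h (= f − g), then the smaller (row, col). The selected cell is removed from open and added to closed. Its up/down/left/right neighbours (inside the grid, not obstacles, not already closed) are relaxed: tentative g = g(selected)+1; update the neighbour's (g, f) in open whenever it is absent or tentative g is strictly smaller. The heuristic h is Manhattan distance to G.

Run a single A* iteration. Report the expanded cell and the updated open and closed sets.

step 1: expand (3,3) (f=6, h=2) → closed; open now [(1,4) g=3 f=8, (1,5) g=2 f=8, (2,7) g=1 f=8, (3,2) g=5 f=6, (3,6) g=1 f=6, (4,3) g=5 f=8, (4,4) g=4 f=8]

expanded=(3,3); open=[(1,4) g=3 f=8, (1,5) g=2 f=8, (2,7) g=1 f=8, (3,2) g=5 f=6, (3,6) g=1 f=6, (4,3) g=5 f=8, (4,4) g=4 f=8]; closed=[(2,4), (2,5), (2,6), (3,3), (3,4)]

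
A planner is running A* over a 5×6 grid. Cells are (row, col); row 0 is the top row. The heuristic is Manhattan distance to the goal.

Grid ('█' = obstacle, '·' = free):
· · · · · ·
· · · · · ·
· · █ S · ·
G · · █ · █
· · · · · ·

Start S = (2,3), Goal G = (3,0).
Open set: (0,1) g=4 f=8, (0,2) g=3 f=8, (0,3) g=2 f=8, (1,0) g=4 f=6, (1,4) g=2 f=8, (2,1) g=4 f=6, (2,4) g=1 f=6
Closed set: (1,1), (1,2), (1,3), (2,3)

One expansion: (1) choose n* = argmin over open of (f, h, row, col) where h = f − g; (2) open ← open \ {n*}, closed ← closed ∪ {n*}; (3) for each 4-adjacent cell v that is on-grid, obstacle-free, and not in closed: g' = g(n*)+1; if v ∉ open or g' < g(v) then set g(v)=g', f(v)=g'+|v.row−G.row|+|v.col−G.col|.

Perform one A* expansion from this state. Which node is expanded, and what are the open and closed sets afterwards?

step 1: expand (1,0) (f=6, h=2) → closed; open now [(0,0) g=5 f=8, (0,1) g=4 f=8, (0,2) g=3 f=8, (0,3) g=2 f=8, (1,4) g=2 f=8, (2,0) g=5 f=6, (2,1) g=4 f=6, (2,4) g=1 f=6]

expanded=(1,0); open=[(0,0) g=5 f=8, (0,1) g=4 f=8, (0,2) g=3 f=8, (0,3) g=2 f=8, (1,4) g=2 f=8, (2,0) g=5 f=6, (2,1) g=4 f=6, (2,4) g=1 f=6]; closed=[(1,0), (1,1), (1,2), (1,3), (2,3)]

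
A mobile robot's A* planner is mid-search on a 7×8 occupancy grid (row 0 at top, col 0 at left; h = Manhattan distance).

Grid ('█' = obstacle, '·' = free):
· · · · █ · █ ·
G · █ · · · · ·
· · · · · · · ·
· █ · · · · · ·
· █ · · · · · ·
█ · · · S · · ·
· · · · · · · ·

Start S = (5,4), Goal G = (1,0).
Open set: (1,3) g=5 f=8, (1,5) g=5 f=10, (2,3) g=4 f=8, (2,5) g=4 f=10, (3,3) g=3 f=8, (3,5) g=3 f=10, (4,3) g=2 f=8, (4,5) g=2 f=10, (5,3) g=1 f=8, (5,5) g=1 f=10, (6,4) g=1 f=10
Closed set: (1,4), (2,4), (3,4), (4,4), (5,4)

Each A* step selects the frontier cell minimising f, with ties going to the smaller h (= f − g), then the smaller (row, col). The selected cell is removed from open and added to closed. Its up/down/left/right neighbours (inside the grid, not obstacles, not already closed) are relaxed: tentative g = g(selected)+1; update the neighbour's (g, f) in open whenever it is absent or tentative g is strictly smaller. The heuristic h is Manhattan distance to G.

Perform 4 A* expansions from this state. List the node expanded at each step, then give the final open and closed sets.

order=[(1,3) → (2,3) → (2,2) → (2,1)]; open=[(0,3) g=6 f=10, (1,1) g=7 f=8, (1,5) g=5 f=10, (2,0) g=7 f=8, (2,5) g=4 f=10, (3,2) g=6 f=10, (3,3) g=3 f=8, (3,5) g=3 f=10, (4,3) g=2 f=8, (4,5) g=2 f=10, (5,3) g=1 f=8, (5,5) g=1 f=10, (6,4) g=1 f=10]; closed=[(1,3), (1,4), (2,1), (2,2), (2,3), (2,4), (3,4), (4,4), (5,4)]

step 1: expand (1,3) (f=8, h=3) → closed; open now [(0,3) g=6 f=10, (1,5) g=5 f=10, (2,3) g=4 f=8, (2,5) g=4 f=10, (3,3) g=3 f=8, (3,5) g=3 f=10, (4,3) g=2 f=8, (4,5) g=2 f=10, (5,3) g=1 f=8, (5,5) g=1 f=10, (6,4) g=1 f=10]
step 2: expand (2,3) (f=8, h=4) → closed; open now [(0,3) g=6 f=10, (1,5) g=5 f=10, (2,2) g=5 f=8, (2,5) g=4 f=10, (3,3) g=3 f=8, (3,5) g=3 f=10, (4,3) g=2 f=8, (4,5) g=2 f=10, (5,3) g=1 f=8, (5,5) g=1 f=10, (6,4) g=1 f=10]
step 3: expand (2,2) (f=8, h=3) → closed; open now [(0,3) g=6 f=10, (1,5) g=5 f=10, (2,1) g=6 f=8, (2,5) g=4 f=10, (3,2) g=6 f=10, (3,3) g=3 f=8, (3,5) g=3 f=10, (4,3) g=2 f=8, (4,5) g=2 f=10, (5,3) g=1 f=8, (5,5) g=1 f=10, (6,4) g=1 f=10]
step 4: expand (2,1) (f=8, h=2) → closed; open now [(0,3) g=6 f=10, (1,1) g=7 f=8, (1,5) g=5 f=10, (2,0) g=7 f=8, (2,5) g=4 f=10, (3,2) g=6 f=10, (3,3) g=3 f=8, (3,5) g=3 f=10, (4,3) g=2 f=8, (4,5) g=2 f=10, (5,3) g=1 f=8, (5,5) g=1 f=10, (6,4) g=1 f=10]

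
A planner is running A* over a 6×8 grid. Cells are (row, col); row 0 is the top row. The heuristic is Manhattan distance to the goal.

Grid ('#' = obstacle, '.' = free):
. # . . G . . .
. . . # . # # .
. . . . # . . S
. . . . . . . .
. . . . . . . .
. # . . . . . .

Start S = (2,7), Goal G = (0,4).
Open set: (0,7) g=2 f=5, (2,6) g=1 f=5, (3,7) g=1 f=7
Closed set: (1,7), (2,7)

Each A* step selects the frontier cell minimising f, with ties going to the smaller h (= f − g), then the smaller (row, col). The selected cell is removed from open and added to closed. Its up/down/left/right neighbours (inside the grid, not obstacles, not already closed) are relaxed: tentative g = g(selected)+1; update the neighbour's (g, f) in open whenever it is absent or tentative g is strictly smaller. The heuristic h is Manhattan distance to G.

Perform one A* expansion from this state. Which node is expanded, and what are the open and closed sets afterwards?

expanded=(0,7); open=[(0,6) g=3 f=5, (2,6) g=1 f=5, (3,7) g=1 f=7]; closed=[(0,7), (1,7), (2,7)]

step 1: expand (0,7) (f=5, h=3) → closed; open now [(0,6) g=3 f=5, (2,6) g=1 f=5, (3,7) g=1 f=7]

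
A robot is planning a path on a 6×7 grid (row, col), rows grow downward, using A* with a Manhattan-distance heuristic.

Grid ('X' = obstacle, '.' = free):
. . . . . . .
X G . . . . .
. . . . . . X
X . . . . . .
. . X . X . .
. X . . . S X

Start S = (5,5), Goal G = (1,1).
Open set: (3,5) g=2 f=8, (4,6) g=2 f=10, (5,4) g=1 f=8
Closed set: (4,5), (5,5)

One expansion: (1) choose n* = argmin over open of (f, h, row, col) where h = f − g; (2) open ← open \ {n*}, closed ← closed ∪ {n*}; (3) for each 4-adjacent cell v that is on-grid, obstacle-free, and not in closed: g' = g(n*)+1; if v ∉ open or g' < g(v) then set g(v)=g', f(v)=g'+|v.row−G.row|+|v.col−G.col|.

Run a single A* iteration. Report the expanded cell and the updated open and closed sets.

step 1: expand (3,5) (f=8, h=6) → closed; open now [(2,5) g=3 f=8, (3,4) g=3 f=8, (3,6) g=3 f=10, (4,6) g=2 f=10, (5,4) g=1 f=8]

expanded=(3,5); open=[(2,5) g=3 f=8, (3,4) g=3 f=8, (3,6) g=3 f=10, (4,6) g=2 f=10, (5,4) g=1 f=8]; closed=[(3,5), (4,5), (5,5)]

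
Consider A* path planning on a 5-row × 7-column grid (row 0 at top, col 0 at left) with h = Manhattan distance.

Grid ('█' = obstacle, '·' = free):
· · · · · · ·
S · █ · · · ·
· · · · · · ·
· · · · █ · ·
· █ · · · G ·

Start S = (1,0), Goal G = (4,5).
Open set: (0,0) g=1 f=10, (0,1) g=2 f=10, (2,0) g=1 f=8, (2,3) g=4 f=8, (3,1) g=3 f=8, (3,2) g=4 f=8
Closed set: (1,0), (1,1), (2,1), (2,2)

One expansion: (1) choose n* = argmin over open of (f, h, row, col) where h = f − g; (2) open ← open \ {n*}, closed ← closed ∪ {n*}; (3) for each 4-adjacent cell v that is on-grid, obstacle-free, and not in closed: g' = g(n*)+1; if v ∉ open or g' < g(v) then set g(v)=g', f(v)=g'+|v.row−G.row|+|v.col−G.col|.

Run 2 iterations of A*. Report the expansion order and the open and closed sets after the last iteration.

step 1: expand (2,3) (f=8, h=4) → closed; open now [(0,0) g=1 f=10, (0,1) g=2 f=10, (1,3) g=5 f=10, (2,0) g=1 f=8, (2,4) g=5 f=8, (3,1) g=3 f=8, (3,2) g=4 f=8, (3,3) g=5 f=8]
step 2: expand (2,4) (f=8, h=3) → closed; open now [(0,0) g=1 f=10, (0,1) g=2 f=10, (1,3) g=5 f=10, (1,4) g=6 f=10, (2,0) g=1 f=8, (2,5) g=6 f=8, (3,1) g=3 f=8, (3,2) g=4 f=8, (3,3) g=5 f=8]

order=[(2,3) → (2,4)]; open=[(0,0) g=1 f=10, (0,1) g=2 f=10, (1,3) g=5 f=10, (1,4) g=6 f=10, (2,0) g=1 f=8, (2,5) g=6 f=8, (3,1) g=3 f=8, (3,2) g=4 f=8, (3,3) g=5 f=8]; closed=[(1,0), (1,1), (2,1), (2,2), (2,3), (2,4)]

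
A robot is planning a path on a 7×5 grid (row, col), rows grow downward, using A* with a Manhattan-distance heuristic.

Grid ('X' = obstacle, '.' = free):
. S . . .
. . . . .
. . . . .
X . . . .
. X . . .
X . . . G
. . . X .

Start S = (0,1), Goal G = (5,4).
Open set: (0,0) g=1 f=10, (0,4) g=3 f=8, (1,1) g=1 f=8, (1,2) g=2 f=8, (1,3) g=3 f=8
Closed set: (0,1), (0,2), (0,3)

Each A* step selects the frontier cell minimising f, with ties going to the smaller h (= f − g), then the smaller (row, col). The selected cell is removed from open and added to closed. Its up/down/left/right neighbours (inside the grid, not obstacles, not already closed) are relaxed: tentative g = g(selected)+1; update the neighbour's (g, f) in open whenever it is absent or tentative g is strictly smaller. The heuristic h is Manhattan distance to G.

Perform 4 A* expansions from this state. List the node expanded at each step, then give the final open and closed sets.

step 1: expand (0,4) (f=8, h=5) → closed; open now [(0,0) g=1 f=10, (1,1) g=1 f=8, (1,2) g=2 f=8, (1,3) g=3 f=8, (1,4) g=4 f=8]
step 2: expand (1,4) (f=8, h=4) → closed; open now [(0,0) g=1 f=10, (1,1) g=1 f=8, (1,2) g=2 f=8, (1,3) g=3 f=8, (2,4) g=5 f=8]
step 3: expand (2,4) (f=8, h=3) → closed; open now [(0,0) g=1 f=10, (1,1) g=1 f=8, (1,2) g=2 f=8, (1,3) g=3 f=8, (2,3) g=6 f=10, (3,4) g=6 f=8]
step 4: expand (3,4) (f=8, h=2) → closed; open now [(0,0) g=1 f=10, (1,1) g=1 f=8, (1,2) g=2 f=8, (1,3) g=3 f=8, (2,3) g=6 f=10, (3,3) g=7 f=10, (4,4) g=7 f=8]

order=[(0,4) → (1,4) → (2,4) → (3,4)]; open=[(0,0) g=1 f=10, (1,1) g=1 f=8, (1,2) g=2 f=8, (1,3) g=3 f=8, (2,3) g=6 f=10, (3,3) g=7 f=10, (4,4) g=7 f=8]; closed=[(0,1), (0,2), (0,3), (0,4), (1,4), (2,4), (3,4)]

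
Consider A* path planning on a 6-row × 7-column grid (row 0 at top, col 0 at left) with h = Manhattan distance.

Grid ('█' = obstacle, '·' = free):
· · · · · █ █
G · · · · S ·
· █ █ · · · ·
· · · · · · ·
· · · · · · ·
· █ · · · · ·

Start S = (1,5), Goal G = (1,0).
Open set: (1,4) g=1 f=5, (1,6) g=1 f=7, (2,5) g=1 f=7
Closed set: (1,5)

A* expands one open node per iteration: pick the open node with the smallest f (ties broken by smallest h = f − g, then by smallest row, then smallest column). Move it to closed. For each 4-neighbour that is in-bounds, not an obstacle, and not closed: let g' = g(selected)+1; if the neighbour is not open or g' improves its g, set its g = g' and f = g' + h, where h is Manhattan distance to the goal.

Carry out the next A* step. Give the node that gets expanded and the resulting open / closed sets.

step 1: expand (1,4) (f=5, h=4) → closed; open now [(0,4) g=2 f=7, (1,3) g=2 f=5, (1,6) g=1 f=7, (2,4) g=2 f=7, (2,5) g=1 f=7]

expanded=(1,4); open=[(0,4) g=2 f=7, (1,3) g=2 f=5, (1,6) g=1 f=7, (2,4) g=2 f=7, (2,5) g=1 f=7]; closed=[(1,4), (1,5)]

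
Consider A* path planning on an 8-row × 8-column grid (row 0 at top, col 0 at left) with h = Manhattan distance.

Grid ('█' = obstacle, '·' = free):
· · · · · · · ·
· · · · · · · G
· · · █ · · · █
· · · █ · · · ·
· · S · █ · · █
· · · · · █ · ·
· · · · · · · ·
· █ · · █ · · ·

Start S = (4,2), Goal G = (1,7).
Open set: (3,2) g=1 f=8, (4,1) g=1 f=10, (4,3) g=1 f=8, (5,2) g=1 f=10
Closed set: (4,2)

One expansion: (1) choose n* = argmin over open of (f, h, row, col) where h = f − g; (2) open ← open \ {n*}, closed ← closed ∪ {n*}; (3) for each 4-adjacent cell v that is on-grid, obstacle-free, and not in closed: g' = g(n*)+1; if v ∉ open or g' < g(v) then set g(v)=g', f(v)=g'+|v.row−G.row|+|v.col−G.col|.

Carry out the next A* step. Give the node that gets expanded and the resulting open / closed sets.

step 1: expand (3,2) (f=8, h=7) → closed; open now [(2,2) g=2 f=8, (3,1) g=2 f=10, (4,1) g=1 f=10, (4,3) g=1 f=8, (5,2) g=1 f=10]

expanded=(3,2); open=[(2,2) g=2 f=8, (3,1) g=2 f=10, (4,1) g=1 f=10, (4,3) g=1 f=8, (5,2) g=1 f=10]; closed=[(3,2), (4,2)]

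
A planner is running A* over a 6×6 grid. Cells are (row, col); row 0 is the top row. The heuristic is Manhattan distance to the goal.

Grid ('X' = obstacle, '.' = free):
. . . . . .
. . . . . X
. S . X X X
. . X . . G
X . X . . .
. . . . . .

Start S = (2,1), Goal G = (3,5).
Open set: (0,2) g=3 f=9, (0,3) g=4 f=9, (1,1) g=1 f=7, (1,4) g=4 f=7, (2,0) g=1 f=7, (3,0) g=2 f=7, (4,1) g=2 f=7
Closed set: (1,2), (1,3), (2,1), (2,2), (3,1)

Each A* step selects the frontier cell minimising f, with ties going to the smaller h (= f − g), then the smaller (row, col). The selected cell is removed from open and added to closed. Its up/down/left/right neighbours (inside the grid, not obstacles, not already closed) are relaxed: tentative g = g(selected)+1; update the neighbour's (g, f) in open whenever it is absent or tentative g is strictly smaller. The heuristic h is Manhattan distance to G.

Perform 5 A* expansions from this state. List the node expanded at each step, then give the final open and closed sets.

step 1: expand (1,4) (f=7, h=3) → closed; open now [(0,2) g=3 f=9, (0,3) g=4 f=9, (0,4) g=5 f=9, (1,1) g=1 f=7, (2,0) g=1 f=7, (3,0) g=2 f=7, (4,1) g=2 f=7]
step 2: expand (3,0) (f=7, h=5) → closed; open now [(0,2) g=3 f=9, (0,3) g=4 f=9, (0,4) g=5 f=9, (1,1) g=1 f=7, (2,0) g=1 f=7, (4,1) g=2 f=7]
step 3: expand (4,1) (f=7, h=5) → closed; open now [(0,2) g=3 f=9, (0,3) g=4 f=9, (0,4) g=5 f=9, (1,1) g=1 f=7, (2,0) g=1 f=7, (5,1) g=3 f=9]
step 4: expand (1,1) (f=7, h=6) → closed; open now [(0,1) g=2 f=9, (0,2) g=3 f=9, (0,3) g=4 f=9, (0,4) g=5 f=9, (1,0) g=2 f=9, (2,0) g=1 f=7, (5,1) g=3 f=9]
step 5: expand (2,0) (f=7, h=6) → closed; open now [(0,1) g=2 f=9, (0,2) g=3 f=9, (0,3) g=4 f=9, (0,4) g=5 f=9, (1,0) g=2 f=9, (5,1) g=3 f=9]

order=[(1,4) → (3,0) → (4,1) → (1,1) → (2,0)]; open=[(0,1) g=2 f=9, (0,2) g=3 f=9, (0,3) g=4 f=9, (0,4) g=5 f=9, (1,0) g=2 f=9, (5,1) g=3 f=9]; closed=[(1,1), (1,2), (1,3), (1,4), (2,0), (2,1), (2,2), (3,0), (3,1), (4,1)]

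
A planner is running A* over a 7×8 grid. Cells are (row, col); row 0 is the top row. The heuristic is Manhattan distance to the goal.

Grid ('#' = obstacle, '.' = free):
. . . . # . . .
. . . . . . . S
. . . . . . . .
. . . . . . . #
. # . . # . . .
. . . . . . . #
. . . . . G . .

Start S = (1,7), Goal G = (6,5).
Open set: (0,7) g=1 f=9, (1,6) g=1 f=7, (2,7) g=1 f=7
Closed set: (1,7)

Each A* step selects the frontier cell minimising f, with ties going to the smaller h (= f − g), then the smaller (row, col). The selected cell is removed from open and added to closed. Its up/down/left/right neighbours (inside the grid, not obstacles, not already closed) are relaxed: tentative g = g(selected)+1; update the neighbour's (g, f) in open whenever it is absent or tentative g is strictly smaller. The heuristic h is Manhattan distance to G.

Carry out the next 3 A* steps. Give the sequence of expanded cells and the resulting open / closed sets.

order=[(1,6) → (1,5) → (2,5)]; open=[(0,5) g=3 f=9, (0,6) g=2 f=9, (0,7) g=1 f=9, (1,4) g=3 f=9, (2,4) g=4 f=9, (2,6) g=2 f=7, (2,7) g=1 f=7, (3,5) g=4 f=7]; closed=[(1,5), (1,6), (1,7), (2,5)]

step 1: expand (1,6) (f=7, h=6) → closed; open now [(0,6) g=2 f=9, (0,7) g=1 f=9, (1,5) g=2 f=7, (2,6) g=2 f=7, (2,7) g=1 f=7]
step 2: expand (1,5) (f=7, h=5) → closed; open now [(0,5) g=3 f=9, (0,6) g=2 f=9, (0,7) g=1 f=9, (1,4) g=3 f=9, (2,5) g=3 f=7, (2,6) g=2 f=7, (2,7) g=1 f=7]
step 3: expand (2,5) (f=7, h=4) → closed; open now [(0,5) g=3 f=9, (0,6) g=2 f=9, (0,7) g=1 f=9, (1,4) g=3 f=9, (2,4) g=4 f=9, (2,6) g=2 f=7, (2,7) g=1 f=7, (3,5) g=4 f=7]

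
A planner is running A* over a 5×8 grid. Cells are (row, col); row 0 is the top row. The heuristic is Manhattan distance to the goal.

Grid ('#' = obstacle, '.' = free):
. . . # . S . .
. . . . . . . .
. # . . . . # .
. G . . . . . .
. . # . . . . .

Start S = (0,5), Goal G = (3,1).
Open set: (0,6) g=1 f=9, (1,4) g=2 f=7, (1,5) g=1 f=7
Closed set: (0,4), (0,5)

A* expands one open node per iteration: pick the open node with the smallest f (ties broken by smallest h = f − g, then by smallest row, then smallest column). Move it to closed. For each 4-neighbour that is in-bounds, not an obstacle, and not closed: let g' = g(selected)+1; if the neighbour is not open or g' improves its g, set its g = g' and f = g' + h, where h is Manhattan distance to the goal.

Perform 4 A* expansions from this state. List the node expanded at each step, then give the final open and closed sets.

step 1: expand (1,4) (f=7, h=5) → closed; open now [(0,6) g=1 f=9, (1,3) g=3 f=7, (1,5) g=1 f=7, (2,4) g=3 f=7]
step 2: expand (1,3) (f=7, h=4) → closed; open now [(0,6) g=1 f=9, (1,2) g=4 f=7, (1,5) g=1 f=7, (2,3) g=4 f=7, (2,4) g=3 f=7]
step 3: expand (1,2) (f=7, h=3) → closed; open now [(0,2) g=5 f=9, (0,6) g=1 f=9, (1,1) g=5 f=7, (1,5) g=1 f=7, (2,2) g=5 f=7, (2,3) g=4 f=7, (2,4) g=3 f=7]
step 4: expand (1,1) (f=7, h=2) → closed; open now [(0,1) g=6 f=9, (0,2) g=5 f=9, (0,6) g=1 f=9, (1,0) g=6 f=9, (1,5) g=1 f=7, (2,2) g=5 f=7, (2,3) g=4 f=7, (2,4) g=3 f=7]

order=[(1,4) → (1,3) → (1,2) → (1,1)]; open=[(0,1) g=6 f=9, (0,2) g=5 f=9, (0,6) g=1 f=9, (1,0) g=6 f=9, (1,5) g=1 f=7, (2,2) g=5 f=7, (2,3) g=4 f=7, (2,4) g=3 f=7]; closed=[(0,4), (0,5), (1,1), (1,2), (1,3), (1,4)]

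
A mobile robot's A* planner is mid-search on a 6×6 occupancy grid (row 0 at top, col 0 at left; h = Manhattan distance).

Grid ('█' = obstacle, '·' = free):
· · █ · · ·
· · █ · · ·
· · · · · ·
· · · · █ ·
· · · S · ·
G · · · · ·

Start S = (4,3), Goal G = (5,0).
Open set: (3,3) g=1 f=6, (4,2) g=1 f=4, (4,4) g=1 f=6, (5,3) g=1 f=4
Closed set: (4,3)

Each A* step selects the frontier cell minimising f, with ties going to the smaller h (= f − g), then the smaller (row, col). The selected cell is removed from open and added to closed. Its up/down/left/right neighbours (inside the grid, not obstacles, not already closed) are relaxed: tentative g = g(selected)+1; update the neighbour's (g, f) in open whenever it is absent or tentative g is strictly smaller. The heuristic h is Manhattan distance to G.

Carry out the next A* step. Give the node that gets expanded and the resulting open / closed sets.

step 1: expand (4,2) (f=4, h=3) → closed; open now [(3,2) g=2 f=6, (3,3) g=1 f=6, (4,1) g=2 f=4, (4,4) g=1 f=6, (5,2) g=2 f=4, (5,3) g=1 f=4]

expanded=(4,2); open=[(3,2) g=2 f=6, (3,3) g=1 f=6, (4,1) g=2 f=4, (4,4) g=1 f=6, (5,2) g=2 f=4, (5,3) g=1 f=4]; closed=[(4,2), (4,3)]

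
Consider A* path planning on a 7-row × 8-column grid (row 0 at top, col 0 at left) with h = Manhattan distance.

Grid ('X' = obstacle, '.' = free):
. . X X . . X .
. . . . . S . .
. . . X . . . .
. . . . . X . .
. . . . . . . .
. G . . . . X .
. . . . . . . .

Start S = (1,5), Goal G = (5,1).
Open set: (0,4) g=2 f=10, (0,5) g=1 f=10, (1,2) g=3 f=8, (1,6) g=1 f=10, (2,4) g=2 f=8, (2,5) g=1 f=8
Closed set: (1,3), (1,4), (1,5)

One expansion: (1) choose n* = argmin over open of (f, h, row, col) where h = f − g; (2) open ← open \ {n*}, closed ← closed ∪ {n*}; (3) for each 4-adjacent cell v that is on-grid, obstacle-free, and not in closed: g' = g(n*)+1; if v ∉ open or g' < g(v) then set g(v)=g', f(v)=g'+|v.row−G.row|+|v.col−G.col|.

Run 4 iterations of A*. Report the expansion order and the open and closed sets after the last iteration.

order=[(1,2) → (1,1) → (2,1) → (3,1)]; open=[(0,1) g=5 f=10, (0,4) g=2 f=10, (0,5) g=1 f=10, (1,0) g=5 f=10, (1,6) g=1 f=10, (2,0) g=6 f=10, (2,2) g=4 f=8, (2,4) g=2 f=8, (2,5) g=1 f=8, (3,0) g=7 f=10, (3,2) g=7 f=10, (4,1) g=7 f=8]; closed=[(1,1), (1,2), (1,3), (1,4), (1,5), (2,1), (3,1)]

step 1: expand (1,2) (f=8, h=5) → closed; open now [(0,4) g=2 f=10, (0,5) g=1 f=10, (1,1) g=4 f=8, (1,6) g=1 f=10, (2,2) g=4 f=8, (2,4) g=2 f=8, (2,5) g=1 f=8]
step 2: expand (1,1) (f=8, h=4) → closed; open now [(0,1) g=5 f=10, (0,4) g=2 f=10, (0,5) g=1 f=10, (1,0) g=5 f=10, (1,6) g=1 f=10, (2,1) g=5 f=8, (2,2) g=4 f=8, (2,4) g=2 f=8, (2,5) g=1 f=8]
step 3: expand (2,1) (f=8, h=3) → closed; open now [(0,1) g=5 f=10, (0,4) g=2 f=10, (0,5) g=1 f=10, (1,0) g=5 f=10, (1,6) g=1 f=10, (2,0) g=6 f=10, (2,2) g=4 f=8, (2,4) g=2 f=8, (2,5) g=1 f=8, (3,1) g=6 f=8]
step 4: expand (3,1) (f=8, h=2) → closed; open now [(0,1) g=5 f=10, (0,4) g=2 f=10, (0,5) g=1 f=10, (1,0) g=5 f=10, (1,6) g=1 f=10, (2,0) g=6 f=10, (2,2) g=4 f=8, (2,4) g=2 f=8, (2,5) g=1 f=8, (3,0) g=7 f=10, (3,2) g=7 f=10, (4,1) g=7 f=8]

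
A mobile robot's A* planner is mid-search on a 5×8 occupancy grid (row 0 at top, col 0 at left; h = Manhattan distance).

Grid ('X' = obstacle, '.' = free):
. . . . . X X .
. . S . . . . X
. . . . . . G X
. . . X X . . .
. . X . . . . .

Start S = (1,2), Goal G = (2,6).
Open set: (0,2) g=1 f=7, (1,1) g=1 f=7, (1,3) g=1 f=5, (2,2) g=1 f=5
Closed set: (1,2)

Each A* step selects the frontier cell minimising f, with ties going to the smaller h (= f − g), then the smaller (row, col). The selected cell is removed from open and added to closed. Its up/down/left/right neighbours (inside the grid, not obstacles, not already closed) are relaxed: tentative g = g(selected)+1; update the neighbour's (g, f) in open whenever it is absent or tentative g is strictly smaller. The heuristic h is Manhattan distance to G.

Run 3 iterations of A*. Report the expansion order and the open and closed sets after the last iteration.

step 1: expand (1,3) (f=5, h=4) → closed; open now [(0,2) g=1 f=7, (0,3) g=2 f=7, (1,1) g=1 f=7, (1,4) g=2 f=5, (2,2) g=1 f=5, (2,3) g=2 f=5]
step 2: expand (1,4) (f=5, h=3) → closed; open now [(0,2) g=1 f=7, (0,3) g=2 f=7, (0,4) g=3 f=7, (1,1) g=1 f=7, (1,5) g=3 f=5, (2,2) g=1 f=5, (2,3) g=2 f=5, (2,4) g=3 f=5]
step 3: expand (1,5) (f=5, h=2) → closed; open now [(0,2) g=1 f=7, (0,3) g=2 f=7, (0,4) g=3 f=7, (1,1) g=1 f=7, (1,6) g=4 f=5, (2,2) g=1 f=5, (2,3) g=2 f=5, (2,4) g=3 f=5, (2,5) g=4 f=5]

order=[(1,3) → (1,4) → (1,5)]; open=[(0,2) g=1 f=7, (0,3) g=2 f=7, (0,4) g=3 f=7, (1,1) g=1 f=7, (1,6) g=4 f=5, (2,2) g=1 f=5, (2,3) g=2 f=5, (2,4) g=3 f=5, (2,5) g=4 f=5]; closed=[(1,2), (1,3), (1,4), (1,5)]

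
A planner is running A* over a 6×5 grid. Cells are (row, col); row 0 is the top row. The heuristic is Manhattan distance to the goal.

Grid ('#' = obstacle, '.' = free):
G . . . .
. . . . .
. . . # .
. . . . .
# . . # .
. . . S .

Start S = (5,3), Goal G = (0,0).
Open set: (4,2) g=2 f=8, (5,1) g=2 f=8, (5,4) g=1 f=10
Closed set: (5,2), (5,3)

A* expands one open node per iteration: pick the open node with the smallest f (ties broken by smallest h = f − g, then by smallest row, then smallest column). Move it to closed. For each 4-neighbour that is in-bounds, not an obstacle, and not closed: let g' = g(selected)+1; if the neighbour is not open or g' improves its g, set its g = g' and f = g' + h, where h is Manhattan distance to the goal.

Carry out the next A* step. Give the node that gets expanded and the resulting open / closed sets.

expanded=(4,2); open=[(3,2) g=3 f=8, (4,1) g=3 f=8, (5,1) g=2 f=8, (5,4) g=1 f=10]; closed=[(4,2), (5,2), (5,3)]

step 1: expand (4,2) (f=8, h=6) → closed; open now [(3,2) g=3 f=8, (4,1) g=3 f=8, (5,1) g=2 f=8, (5,4) g=1 f=10]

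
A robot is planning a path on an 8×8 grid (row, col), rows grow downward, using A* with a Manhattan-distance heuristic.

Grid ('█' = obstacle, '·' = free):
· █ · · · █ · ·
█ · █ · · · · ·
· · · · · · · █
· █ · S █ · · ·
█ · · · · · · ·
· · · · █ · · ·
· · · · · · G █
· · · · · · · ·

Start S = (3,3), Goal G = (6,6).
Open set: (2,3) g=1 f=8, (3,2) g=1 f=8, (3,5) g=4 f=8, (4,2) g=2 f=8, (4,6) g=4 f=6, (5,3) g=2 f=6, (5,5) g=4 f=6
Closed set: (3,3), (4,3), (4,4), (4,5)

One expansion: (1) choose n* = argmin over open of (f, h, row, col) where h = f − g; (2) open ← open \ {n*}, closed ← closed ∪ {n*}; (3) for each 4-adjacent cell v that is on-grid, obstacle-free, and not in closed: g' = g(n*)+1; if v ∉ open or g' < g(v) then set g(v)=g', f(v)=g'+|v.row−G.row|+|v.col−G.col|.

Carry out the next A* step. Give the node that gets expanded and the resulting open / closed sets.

step 1: expand (4,6) (f=6, h=2) → closed; open now [(2,3) g=1 f=8, (3,2) g=1 f=8, (3,5) g=4 f=8, (3,6) g=5 f=8, (4,2) g=2 f=8, (4,7) g=5 f=8, (5,3) g=2 f=6, (5,5) g=4 f=6, (5,6) g=5 f=6]

expanded=(4,6); open=[(2,3) g=1 f=8, (3,2) g=1 f=8, (3,5) g=4 f=8, (3,6) g=5 f=8, (4,2) g=2 f=8, (4,7) g=5 f=8, (5,3) g=2 f=6, (5,5) g=4 f=6, (5,6) g=5 f=6]; closed=[(3,3), (4,3), (4,4), (4,5), (4,6)]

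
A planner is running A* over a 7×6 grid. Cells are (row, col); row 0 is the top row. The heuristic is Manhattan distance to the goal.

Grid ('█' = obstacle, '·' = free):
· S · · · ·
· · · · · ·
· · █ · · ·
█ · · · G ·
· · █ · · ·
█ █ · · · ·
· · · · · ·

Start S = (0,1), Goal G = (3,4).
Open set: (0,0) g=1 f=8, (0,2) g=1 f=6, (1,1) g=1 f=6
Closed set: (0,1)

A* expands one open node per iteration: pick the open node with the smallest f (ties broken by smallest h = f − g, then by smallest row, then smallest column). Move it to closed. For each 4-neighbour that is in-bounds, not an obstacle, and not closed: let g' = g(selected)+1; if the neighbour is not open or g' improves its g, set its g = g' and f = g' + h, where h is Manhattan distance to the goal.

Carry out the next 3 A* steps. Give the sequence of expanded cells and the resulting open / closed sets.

step 1: expand (0,2) (f=6, h=5) → closed; open now [(0,0) g=1 f=8, (0,3) g=2 f=6, (1,1) g=1 f=6, (1,2) g=2 f=6]
step 2: expand (0,3) (f=6, h=4) → closed; open now [(0,0) g=1 f=8, (0,4) g=3 f=6, (1,1) g=1 f=6, (1,2) g=2 f=6, (1,3) g=3 f=6]
step 3: expand (0,4) (f=6, h=3) → closed; open now [(0,0) g=1 f=8, (0,5) g=4 f=8, (1,1) g=1 f=6, (1,2) g=2 f=6, (1,3) g=3 f=6, (1,4) g=4 f=6]

order=[(0,2) → (0,3) → (0,4)]; open=[(0,0) g=1 f=8, (0,5) g=4 f=8, (1,1) g=1 f=6, (1,2) g=2 f=6, (1,3) g=3 f=6, (1,4) g=4 f=6]; closed=[(0,1), (0,2), (0,3), (0,4)]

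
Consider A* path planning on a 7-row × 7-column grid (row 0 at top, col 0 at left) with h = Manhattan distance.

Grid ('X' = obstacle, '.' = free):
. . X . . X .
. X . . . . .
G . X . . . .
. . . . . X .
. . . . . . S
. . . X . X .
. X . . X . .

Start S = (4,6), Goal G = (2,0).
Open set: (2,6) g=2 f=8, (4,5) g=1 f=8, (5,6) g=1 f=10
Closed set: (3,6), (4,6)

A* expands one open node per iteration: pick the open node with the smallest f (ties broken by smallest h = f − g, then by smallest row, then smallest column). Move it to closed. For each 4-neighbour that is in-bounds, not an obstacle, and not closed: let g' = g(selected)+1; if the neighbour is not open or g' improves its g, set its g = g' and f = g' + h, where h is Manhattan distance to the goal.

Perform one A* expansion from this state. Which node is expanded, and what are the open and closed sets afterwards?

step 1: expand (2,6) (f=8, h=6) → closed; open now [(1,6) g=3 f=10, (2,5) g=3 f=8, (4,5) g=1 f=8, (5,6) g=1 f=10]

expanded=(2,6); open=[(1,6) g=3 f=10, (2,5) g=3 f=8, (4,5) g=1 f=8, (5,6) g=1 f=10]; closed=[(2,6), (3,6), (4,6)]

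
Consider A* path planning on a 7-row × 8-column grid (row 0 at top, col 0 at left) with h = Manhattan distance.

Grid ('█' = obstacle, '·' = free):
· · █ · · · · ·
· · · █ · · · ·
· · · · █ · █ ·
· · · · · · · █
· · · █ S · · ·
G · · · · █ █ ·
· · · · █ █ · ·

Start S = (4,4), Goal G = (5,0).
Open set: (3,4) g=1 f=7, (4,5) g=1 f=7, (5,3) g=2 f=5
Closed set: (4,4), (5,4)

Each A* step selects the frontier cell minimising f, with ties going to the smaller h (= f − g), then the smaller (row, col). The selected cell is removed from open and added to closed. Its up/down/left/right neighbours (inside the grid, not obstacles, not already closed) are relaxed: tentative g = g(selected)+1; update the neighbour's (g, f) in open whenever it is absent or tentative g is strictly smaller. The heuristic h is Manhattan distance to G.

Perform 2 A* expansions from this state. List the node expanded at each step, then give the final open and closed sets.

order=[(5,3) → (5,2)]; open=[(3,4) g=1 f=7, (4,2) g=4 f=7, (4,5) g=1 f=7, (5,1) g=4 f=5, (6,2) g=4 f=7, (6,3) g=3 f=7]; closed=[(4,4), (5,2), (5,3), (5,4)]

step 1: expand (5,3) (f=5, h=3) → closed; open now [(3,4) g=1 f=7, (4,5) g=1 f=7, (5,2) g=3 f=5, (6,3) g=3 f=7]
step 2: expand (5,2) (f=5, h=2) → closed; open now [(3,4) g=1 f=7, (4,2) g=4 f=7, (4,5) g=1 f=7, (5,1) g=4 f=5, (6,2) g=4 f=7, (6,3) g=3 f=7]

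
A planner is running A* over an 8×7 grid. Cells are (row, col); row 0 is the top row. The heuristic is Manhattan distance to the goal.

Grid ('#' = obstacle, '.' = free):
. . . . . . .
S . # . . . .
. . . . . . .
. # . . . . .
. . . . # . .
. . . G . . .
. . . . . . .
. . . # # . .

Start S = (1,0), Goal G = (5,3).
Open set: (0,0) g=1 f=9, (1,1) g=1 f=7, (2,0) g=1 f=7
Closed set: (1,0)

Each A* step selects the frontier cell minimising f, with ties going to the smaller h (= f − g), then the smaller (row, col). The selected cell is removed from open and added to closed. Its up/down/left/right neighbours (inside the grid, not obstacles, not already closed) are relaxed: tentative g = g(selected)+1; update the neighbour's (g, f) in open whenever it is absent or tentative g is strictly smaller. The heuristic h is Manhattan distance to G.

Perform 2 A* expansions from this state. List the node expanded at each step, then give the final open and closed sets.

step 1: expand (1,1) (f=7, h=6) → closed; open now [(0,0) g=1 f=9, (0,1) g=2 f=9, (2,0) g=1 f=7, (2,1) g=2 f=7]
step 2: expand (2,1) (f=7, h=5) → closed; open now [(0,0) g=1 f=9, (0,1) g=2 f=9, (2,0) g=1 f=7, (2,2) g=3 f=7]

order=[(1,1) → (2,1)]; open=[(0,0) g=1 f=9, (0,1) g=2 f=9, (2,0) g=1 f=7, (2,2) g=3 f=7]; closed=[(1,0), (1,1), (2,1)]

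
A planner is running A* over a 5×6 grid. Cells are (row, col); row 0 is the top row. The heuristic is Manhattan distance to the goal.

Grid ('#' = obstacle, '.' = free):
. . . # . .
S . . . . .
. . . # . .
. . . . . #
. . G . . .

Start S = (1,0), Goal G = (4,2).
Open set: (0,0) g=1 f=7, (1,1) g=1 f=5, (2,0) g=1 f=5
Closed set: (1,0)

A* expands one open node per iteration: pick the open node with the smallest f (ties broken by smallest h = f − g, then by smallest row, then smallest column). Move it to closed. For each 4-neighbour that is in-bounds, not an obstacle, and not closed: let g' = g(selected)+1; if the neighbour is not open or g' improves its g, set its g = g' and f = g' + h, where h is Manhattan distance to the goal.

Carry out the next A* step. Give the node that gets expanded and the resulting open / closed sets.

step 1: expand (1,1) (f=5, h=4) → closed; open now [(0,0) g=1 f=7, (0,1) g=2 f=7, (1,2) g=2 f=5, (2,0) g=1 f=5, (2,1) g=2 f=5]

expanded=(1,1); open=[(0,0) g=1 f=7, (0,1) g=2 f=7, (1,2) g=2 f=5, (2,0) g=1 f=5, (2,1) g=2 f=5]; closed=[(1,0), (1,1)]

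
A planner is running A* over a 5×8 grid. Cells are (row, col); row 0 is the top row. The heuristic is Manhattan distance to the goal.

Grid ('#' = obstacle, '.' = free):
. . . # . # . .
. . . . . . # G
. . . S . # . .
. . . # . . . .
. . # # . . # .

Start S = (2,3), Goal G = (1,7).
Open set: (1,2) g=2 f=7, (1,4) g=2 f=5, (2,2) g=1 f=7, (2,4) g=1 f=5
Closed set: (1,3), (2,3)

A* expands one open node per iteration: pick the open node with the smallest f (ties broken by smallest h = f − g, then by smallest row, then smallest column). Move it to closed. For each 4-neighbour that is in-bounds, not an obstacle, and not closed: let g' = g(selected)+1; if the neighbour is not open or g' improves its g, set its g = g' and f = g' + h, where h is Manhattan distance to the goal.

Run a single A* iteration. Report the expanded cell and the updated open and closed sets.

expanded=(1,4); open=[(0,4) g=3 f=7, (1,2) g=2 f=7, (1,5) g=3 f=5, (2,2) g=1 f=7, (2,4) g=1 f=5]; closed=[(1,3), (1,4), (2,3)]

step 1: expand (1,4) (f=5, h=3) → closed; open now [(0,4) g=3 f=7, (1,2) g=2 f=7, (1,5) g=3 f=5, (2,2) g=1 f=7, (2,4) g=1 f=5]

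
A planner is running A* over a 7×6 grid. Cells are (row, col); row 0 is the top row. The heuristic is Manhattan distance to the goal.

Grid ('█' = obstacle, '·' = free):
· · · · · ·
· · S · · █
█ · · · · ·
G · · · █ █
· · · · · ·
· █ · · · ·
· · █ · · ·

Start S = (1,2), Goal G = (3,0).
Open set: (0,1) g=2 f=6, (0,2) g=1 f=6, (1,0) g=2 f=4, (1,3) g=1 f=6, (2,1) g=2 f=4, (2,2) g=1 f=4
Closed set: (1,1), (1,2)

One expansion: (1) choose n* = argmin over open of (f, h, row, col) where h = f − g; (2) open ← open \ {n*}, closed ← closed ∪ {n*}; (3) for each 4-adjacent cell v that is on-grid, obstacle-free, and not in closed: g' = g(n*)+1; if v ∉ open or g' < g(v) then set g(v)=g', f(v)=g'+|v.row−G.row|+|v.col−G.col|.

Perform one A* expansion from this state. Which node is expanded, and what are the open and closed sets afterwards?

step 1: expand (1,0) (f=4, h=2) → closed; open now [(0,0) g=3 f=6, (0,1) g=2 f=6, (0,2) g=1 f=6, (1,3) g=1 f=6, (2,1) g=2 f=4, (2,2) g=1 f=4]

expanded=(1,0); open=[(0,0) g=3 f=6, (0,1) g=2 f=6, (0,2) g=1 f=6, (1,3) g=1 f=6, (2,1) g=2 f=4, (2,2) g=1 f=4]; closed=[(1,0), (1,1), (1,2)]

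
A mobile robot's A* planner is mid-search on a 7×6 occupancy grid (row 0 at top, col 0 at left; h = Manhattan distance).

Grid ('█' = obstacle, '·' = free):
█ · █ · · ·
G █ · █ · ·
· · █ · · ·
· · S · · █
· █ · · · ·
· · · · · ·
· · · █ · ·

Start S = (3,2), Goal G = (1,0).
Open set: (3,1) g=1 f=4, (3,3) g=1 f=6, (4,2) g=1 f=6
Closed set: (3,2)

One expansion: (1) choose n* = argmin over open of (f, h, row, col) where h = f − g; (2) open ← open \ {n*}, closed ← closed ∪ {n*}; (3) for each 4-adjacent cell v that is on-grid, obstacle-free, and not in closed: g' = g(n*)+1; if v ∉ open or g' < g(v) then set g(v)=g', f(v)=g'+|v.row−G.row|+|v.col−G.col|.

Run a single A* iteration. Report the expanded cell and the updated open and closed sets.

expanded=(3,1); open=[(2,1) g=2 f=4, (3,0) g=2 f=4, (3,3) g=1 f=6, (4,2) g=1 f=6]; closed=[(3,1), (3,2)]

step 1: expand (3,1) (f=4, h=3) → closed; open now [(2,1) g=2 f=4, (3,0) g=2 f=4, (3,3) g=1 f=6, (4,2) g=1 f=6]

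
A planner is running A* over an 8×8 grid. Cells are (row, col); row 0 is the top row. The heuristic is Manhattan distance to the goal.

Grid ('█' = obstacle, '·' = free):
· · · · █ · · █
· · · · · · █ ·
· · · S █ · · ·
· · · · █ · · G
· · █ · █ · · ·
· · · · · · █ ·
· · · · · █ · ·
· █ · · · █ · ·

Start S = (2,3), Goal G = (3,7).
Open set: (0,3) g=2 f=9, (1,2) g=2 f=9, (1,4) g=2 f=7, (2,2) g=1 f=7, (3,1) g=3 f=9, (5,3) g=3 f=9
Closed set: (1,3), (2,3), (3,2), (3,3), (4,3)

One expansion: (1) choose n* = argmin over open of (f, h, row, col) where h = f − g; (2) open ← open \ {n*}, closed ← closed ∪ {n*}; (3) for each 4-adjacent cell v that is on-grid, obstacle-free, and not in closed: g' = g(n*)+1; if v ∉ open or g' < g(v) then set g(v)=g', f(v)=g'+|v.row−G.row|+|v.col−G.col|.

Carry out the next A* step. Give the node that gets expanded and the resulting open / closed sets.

expanded=(1,4); open=[(0,3) g=2 f=9, (1,2) g=2 f=9, (1,5) g=3 f=7, (2,2) g=1 f=7, (3,1) g=3 f=9, (5,3) g=3 f=9]; closed=[(1,3), (1,4), (2,3), (3,2), (3,3), (4,3)]

step 1: expand (1,4) (f=7, h=5) → closed; open now [(0,3) g=2 f=9, (1,2) g=2 f=9, (1,5) g=3 f=7, (2,2) g=1 f=7, (3,1) g=3 f=9, (5,3) g=3 f=9]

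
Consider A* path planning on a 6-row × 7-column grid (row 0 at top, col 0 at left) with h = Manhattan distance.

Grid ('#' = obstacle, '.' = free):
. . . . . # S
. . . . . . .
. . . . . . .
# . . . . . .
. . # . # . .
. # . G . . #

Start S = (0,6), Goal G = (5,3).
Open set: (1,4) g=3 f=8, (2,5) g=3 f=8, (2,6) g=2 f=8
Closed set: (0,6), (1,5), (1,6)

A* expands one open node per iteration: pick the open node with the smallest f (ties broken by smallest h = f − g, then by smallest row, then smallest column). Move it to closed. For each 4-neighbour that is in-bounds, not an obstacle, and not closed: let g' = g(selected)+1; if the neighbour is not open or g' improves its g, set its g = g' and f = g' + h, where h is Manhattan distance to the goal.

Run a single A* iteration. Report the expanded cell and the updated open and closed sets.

step 1: expand (1,4) (f=8, h=5) → closed; open now [(0,4) g=4 f=10, (1,3) g=4 f=8, (2,4) g=4 f=8, (2,5) g=3 f=8, (2,6) g=2 f=8]

expanded=(1,4); open=[(0,4) g=4 f=10, (1,3) g=4 f=8, (2,4) g=4 f=8, (2,5) g=3 f=8, (2,6) g=2 f=8]; closed=[(0,6), (1,4), (1,5), (1,6)]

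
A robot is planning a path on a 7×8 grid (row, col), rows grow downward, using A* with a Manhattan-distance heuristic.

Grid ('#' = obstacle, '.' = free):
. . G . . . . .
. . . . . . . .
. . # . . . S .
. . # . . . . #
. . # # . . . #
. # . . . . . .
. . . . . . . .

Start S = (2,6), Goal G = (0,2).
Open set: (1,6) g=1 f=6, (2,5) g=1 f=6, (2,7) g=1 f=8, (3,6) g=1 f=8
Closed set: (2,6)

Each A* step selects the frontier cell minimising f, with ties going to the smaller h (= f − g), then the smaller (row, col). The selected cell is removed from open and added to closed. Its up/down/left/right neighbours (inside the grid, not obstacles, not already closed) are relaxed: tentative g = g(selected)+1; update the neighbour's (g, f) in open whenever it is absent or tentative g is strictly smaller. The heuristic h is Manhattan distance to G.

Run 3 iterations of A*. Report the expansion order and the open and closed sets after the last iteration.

order=[(1,6) → (0,6) → (0,5)]; open=[(0,4) g=4 f=6, (0,7) g=3 f=8, (1,5) g=2 f=6, (1,7) g=2 f=8, (2,5) g=1 f=6, (2,7) g=1 f=8, (3,6) g=1 f=8]; closed=[(0,5), (0,6), (1,6), (2,6)]

step 1: expand (1,6) (f=6, h=5) → closed; open now [(0,6) g=2 f=6, (1,5) g=2 f=6, (1,7) g=2 f=8, (2,5) g=1 f=6, (2,7) g=1 f=8, (3,6) g=1 f=8]
step 2: expand (0,6) (f=6, h=4) → closed; open now [(0,5) g=3 f=6, (0,7) g=3 f=8, (1,5) g=2 f=6, (1,7) g=2 f=8, (2,5) g=1 f=6, (2,7) g=1 f=8, (3,6) g=1 f=8]
step 3: expand (0,5) (f=6, h=3) → closed; open now [(0,4) g=4 f=6, (0,7) g=3 f=8, (1,5) g=2 f=6, (1,7) g=2 f=8, (2,5) g=1 f=6, (2,7) g=1 f=8, (3,6) g=1 f=8]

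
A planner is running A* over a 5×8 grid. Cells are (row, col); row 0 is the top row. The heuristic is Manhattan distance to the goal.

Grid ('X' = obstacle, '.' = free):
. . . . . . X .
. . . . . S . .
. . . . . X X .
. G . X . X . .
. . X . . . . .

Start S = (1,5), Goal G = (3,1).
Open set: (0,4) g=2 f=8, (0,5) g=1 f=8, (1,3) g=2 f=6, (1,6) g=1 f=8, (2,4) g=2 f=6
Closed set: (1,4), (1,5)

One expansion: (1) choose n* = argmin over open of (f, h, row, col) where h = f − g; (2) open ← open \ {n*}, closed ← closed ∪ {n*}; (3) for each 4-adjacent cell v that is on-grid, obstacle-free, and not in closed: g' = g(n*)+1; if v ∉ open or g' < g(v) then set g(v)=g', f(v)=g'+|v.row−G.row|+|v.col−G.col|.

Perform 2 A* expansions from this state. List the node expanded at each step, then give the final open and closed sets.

step 1: expand (1,3) (f=6, h=4) → closed; open now [(0,3) g=3 f=8, (0,4) g=2 f=8, (0,5) g=1 f=8, (1,2) g=3 f=6, (1,6) g=1 f=8, (2,3) g=3 f=6, (2,4) g=2 f=6]
step 2: expand (1,2) (f=6, h=3) → closed; open now [(0,2) g=4 f=8, (0,3) g=3 f=8, (0,4) g=2 f=8, (0,5) g=1 f=8, (1,1) g=4 f=6, (1,6) g=1 f=8, (2,2) g=4 f=6, (2,3) g=3 f=6, (2,4) g=2 f=6]

order=[(1,3) → (1,2)]; open=[(0,2) g=4 f=8, (0,3) g=3 f=8, (0,4) g=2 f=8, (0,5) g=1 f=8, (1,1) g=4 f=6, (1,6) g=1 f=8, (2,2) g=4 f=6, (2,3) g=3 f=6, (2,4) g=2 f=6]; closed=[(1,2), (1,3), (1,4), (1,5)]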